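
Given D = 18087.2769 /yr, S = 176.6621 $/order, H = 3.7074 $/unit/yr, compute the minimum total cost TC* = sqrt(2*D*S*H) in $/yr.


2*D*S*H = 23692779.7488
TC* = sqrt(23692779.7488) = 4867.5230

4867.5230 $/yr


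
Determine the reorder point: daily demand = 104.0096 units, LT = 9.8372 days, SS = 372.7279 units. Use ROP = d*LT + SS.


d*LT = 104.0096 * 9.8372 = 1023.1632
ROP = 1023.1632 + 372.7279 = 1395.8911

1395.8911 units


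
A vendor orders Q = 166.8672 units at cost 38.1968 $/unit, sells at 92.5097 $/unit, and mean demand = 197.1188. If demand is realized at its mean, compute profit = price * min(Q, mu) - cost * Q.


Sales at mu = min(166.8672, 197.1188) = 166.8672
Revenue = 92.5097 * 166.8672 = 15436.8346
Total cost = 38.1968 * 166.8672 = 6373.7931
Profit = 15436.8346 - 6373.7931 = 9063.0415

9063.0415 $


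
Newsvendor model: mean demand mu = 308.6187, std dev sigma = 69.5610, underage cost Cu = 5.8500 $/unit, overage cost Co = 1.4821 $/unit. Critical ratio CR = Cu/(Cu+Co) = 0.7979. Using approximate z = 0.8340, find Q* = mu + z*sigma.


CR = Cu/(Cu+Co) = 5.8500/(5.8500+1.4821) = 0.7979
z = 0.8340
Q* = 308.6187 + 0.8340 * 69.5610 = 366.6326

366.6326 units


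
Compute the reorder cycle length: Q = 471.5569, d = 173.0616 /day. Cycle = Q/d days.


Cycle = 471.5569 / 173.0616 = 2.7248

2.7248 days


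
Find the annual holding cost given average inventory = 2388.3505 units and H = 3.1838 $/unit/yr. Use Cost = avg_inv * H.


Cost = 2388.3505 * 3.1838 = 7604.0303

7604.0303 $/yr


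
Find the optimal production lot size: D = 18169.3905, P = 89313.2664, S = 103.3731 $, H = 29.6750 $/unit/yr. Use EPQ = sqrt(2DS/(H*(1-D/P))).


1 - D/P = 1 - 0.2034 = 0.7966
H*(1-D/P) = 23.6381
2DS = 3756452.4422
EPQ = sqrt(158915.2657) = 398.6418

398.6418 units


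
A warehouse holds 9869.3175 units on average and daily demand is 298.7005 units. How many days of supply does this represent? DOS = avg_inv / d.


DOS = 9869.3175 / 298.7005 = 33.0408

33.0408 days


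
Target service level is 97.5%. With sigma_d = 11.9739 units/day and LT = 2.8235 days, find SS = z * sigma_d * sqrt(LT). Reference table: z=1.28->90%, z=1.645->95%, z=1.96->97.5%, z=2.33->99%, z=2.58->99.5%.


From the table, SL = 97.5% corresponds to z = 1.96
sqrt(LT) = sqrt(2.8235) = 1.6803
SS = 1.96 * 11.9739 * 1.6803 = 39.4353

39.4353 units


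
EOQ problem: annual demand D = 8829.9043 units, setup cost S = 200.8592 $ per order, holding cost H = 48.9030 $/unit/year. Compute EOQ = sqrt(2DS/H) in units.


2*D*S = 2 * 8829.9043 * 200.8592 = 3547135.0275
2*D*S/H = 72534.0987
EOQ = sqrt(72534.0987) = 269.3216

269.3216 units


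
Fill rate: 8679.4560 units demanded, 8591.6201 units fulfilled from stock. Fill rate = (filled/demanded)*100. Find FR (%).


FR = 8591.6201 / 8679.4560 * 100 = 98.9880

98.9880%


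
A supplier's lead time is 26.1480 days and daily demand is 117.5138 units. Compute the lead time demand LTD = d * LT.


LTD = 117.5138 * 26.1480 = 3072.7508

3072.7508 units


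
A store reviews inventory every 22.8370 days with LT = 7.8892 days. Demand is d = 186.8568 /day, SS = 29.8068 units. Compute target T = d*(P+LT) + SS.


P + LT = 30.7262
d*(P+LT) = 186.8568 * 30.7262 = 5741.3994
T = 5741.3994 + 29.8068 = 5771.2062

5771.2062 units


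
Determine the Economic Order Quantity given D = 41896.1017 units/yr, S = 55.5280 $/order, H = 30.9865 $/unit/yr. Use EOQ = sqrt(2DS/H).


2*D*S = 2 * 41896.1017 * 55.5280 = 4652813.4704
2*D*S/H = 150156.1477
EOQ = sqrt(150156.1477) = 387.4999

387.4999 units


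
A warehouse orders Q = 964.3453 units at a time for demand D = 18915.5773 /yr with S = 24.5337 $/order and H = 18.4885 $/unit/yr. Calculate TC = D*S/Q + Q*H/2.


Ordering cost = D*S/Q = 481.2271
Holding cost = Q*H/2 = 8914.6490
TC = 481.2271 + 8914.6490 = 9395.8761

9395.8761 $/yr


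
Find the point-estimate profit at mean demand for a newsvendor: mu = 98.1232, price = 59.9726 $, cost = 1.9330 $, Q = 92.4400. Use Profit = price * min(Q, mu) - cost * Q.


Sales at mu = min(92.4400, 98.1232) = 92.4400
Revenue = 59.9726 * 92.4400 = 5543.8671
Total cost = 1.9330 * 92.4400 = 178.6865
Profit = 5543.8671 - 178.6865 = 5365.1806

5365.1806 $


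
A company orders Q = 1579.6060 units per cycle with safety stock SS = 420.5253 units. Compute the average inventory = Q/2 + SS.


Q/2 = 789.8030
Avg = 789.8030 + 420.5253 = 1210.3283

1210.3283 units


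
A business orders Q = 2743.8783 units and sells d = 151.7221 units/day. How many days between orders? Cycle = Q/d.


Cycle = 2743.8783 / 151.7221 = 18.0849

18.0849 days


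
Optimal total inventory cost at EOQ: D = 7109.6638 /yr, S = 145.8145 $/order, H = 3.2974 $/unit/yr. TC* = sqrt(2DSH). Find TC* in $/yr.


2*D*S*H = 6836776.8775
TC* = sqrt(6836776.8775) = 2614.7231

2614.7231 $/yr


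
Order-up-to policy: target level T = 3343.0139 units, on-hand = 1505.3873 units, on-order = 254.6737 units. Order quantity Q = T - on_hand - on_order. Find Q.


Inventory position = OH + OO = 1505.3873 + 254.6737 = 1760.0610
Q = 3343.0139 - 1760.0610 = 1582.9529

1582.9529 units


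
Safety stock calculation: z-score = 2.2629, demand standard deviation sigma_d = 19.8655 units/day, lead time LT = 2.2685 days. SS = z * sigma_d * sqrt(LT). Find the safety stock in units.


sqrt(LT) = sqrt(2.2685) = 1.5062
SS = 2.2629 * 19.8655 * 1.5062 = 67.7071

67.7071 units


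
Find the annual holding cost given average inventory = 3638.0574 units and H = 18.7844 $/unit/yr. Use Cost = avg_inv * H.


Cost = 3638.0574 * 18.7844 = 68338.7254

68338.7254 $/yr


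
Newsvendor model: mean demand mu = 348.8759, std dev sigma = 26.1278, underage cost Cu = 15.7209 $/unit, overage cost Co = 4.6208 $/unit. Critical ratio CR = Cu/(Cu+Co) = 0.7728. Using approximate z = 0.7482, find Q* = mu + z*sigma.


CR = Cu/(Cu+Co) = 15.7209/(15.7209+4.6208) = 0.7728
z = 0.7482
Q* = 348.8759 + 0.7482 * 26.1278 = 368.4247

368.4247 units


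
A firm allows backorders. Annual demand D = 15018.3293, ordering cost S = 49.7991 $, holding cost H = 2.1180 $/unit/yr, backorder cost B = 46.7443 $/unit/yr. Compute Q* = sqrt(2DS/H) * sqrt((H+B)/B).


sqrt(2DS/H) = 840.3759
sqrt((H+B)/B) = 1.0224
Q* = 840.3759 * 1.0224 = 859.2038

859.2038 units


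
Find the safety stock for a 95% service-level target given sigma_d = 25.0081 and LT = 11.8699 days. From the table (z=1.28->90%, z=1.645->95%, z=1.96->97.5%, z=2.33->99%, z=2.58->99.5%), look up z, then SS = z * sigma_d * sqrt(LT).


From the table, SL = 95% corresponds to z = 1.645
sqrt(LT) = sqrt(11.8699) = 3.4453
SS = 1.645 * 25.0081 * 3.4453 = 141.7327

141.7327 units


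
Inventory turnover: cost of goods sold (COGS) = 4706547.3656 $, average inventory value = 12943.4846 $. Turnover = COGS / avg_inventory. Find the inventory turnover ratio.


Turnover = 4706547.3656 / 12943.4846 = 363.6229

363.6229


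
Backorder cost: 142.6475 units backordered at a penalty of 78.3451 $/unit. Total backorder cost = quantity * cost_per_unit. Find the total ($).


Total = 142.6475 * 78.3451 = 11175.7327

11175.7327 $


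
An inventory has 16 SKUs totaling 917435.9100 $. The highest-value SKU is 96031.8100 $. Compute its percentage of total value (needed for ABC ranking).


Top item = 96031.8100
Total = 917435.9100
Percentage = 96031.8100 / 917435.9100 * 100 = 10.4674

10.4674%


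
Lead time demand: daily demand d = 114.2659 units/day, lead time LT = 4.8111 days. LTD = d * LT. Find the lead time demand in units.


LTD = 114.2659 * 4.8111 = 549.7447

549.7447 units


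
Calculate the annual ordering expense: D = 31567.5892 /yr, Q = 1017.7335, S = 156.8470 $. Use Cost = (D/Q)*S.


Number of orders = D/Q = 31.0175
Cost = 31.0175 * 156.8470 = 4865.0080

4865.0080 $/yr


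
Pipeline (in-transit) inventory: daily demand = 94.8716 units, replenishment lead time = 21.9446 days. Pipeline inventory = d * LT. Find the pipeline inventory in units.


Pipeline = 94.8716 * 21.9446 = 2081.9193

2081.9193 units


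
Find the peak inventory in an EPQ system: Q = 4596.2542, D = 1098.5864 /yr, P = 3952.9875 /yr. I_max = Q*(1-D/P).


D/P = 0.2779
1 - D/P = 0.7221
I_max = 4596.2542 * 0.7221 = 3318.8957

3318.8957 units


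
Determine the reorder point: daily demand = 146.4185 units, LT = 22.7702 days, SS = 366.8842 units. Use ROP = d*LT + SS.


d*LT = 146.4185 * 22.7702 = 3333.9785
ROP = 3333.9785 + 366.8842 = 3700.8627

3700.8627 units


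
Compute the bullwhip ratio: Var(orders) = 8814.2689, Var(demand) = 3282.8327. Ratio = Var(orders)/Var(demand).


BW = 8814.2689 / 3282.8327 = 2.6850

2.6850


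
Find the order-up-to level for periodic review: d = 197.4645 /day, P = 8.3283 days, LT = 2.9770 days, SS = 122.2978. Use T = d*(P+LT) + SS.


P + LT = 11.3053
d*(P+LT) = 197.4645 * 11.3053 = 2232.3954
T = 2232.3954 + 122.2978 = 2354.6932

2354.6932 units


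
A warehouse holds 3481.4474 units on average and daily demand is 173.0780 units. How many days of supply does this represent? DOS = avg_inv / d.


DOS = 3481.4474 / 173.0780 = 20.1149

20.1149 days


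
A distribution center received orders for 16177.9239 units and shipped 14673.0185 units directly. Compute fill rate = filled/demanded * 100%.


FR = 14673.0185 / 16177.9239 * 100 = 90.6978

90.6978%


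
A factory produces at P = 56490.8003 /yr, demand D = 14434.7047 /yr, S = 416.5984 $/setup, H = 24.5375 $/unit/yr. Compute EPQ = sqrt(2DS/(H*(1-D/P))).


1 - D/P = 1 - 0.2555 = 0.7445
H*(1-D/P) = 18.2676
2DS = 12026949.7650
EPQ = sqrt(658375.9538) = 811.4037

811.4037 units


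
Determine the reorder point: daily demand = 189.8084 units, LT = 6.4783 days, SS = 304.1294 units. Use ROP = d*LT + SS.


d*LT = 189.8084 * 6.4783 = 1229.6358
ROP = 1229.6358 + 304.1294 = 1533.7652

1533.7652 units


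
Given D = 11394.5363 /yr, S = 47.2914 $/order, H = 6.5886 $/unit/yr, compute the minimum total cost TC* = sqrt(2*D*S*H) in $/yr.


2*D*S*H = 7100713.0870
TC* = sqrt(7100713.0870) = 2664.7163

2664.7163 $/yr


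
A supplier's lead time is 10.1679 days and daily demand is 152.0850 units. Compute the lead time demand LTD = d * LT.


LTD = 152.0850 * 10.1679 = 1546.3851

1546.3851 units


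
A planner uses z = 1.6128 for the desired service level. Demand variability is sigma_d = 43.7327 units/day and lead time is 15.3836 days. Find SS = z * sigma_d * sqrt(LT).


sqrt(LT) = sqrt(15.3836) = 3.9222
SS = 1.6128 * 43.7327 * 3.9222 = 276.6405

276.6405 units


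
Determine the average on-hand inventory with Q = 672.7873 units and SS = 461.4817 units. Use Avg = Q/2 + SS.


Q/2 = 336.3936
Avg = 336.3936 + 461.4817 = 797.8754

797.8754 units


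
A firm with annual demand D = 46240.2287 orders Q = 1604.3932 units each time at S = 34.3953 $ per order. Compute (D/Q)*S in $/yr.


Number of orders = D/Q = 28.8210
Cost = 28.8210 * 34.3953 = 991.3072

991.3072 $/yr


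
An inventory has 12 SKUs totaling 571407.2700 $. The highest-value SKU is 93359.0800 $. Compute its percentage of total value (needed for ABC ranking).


Top item = 93359.0800
Total = 571407.2700
Percentage = 93359.0800 / 571407.2700 * 100 = 16.3384

16.3384%


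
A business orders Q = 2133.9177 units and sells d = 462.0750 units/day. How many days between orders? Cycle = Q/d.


Cycle = 2133.9177 / 462.0750 = 4.6181

4.6181 days


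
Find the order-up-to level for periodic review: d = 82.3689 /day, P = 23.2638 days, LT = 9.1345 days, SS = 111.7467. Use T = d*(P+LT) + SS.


P + LT = 32.3983
d*(P+LT) = 82.3689 * 32.3983 = 2668.6123
T = 2668.6123 + 111.7467 = 2780.3590

2780.3590 units


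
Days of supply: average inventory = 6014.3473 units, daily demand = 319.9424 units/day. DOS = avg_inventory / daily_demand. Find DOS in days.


DOS = 6014.3473 / 319.9424 = 18.7982

18.7982 days


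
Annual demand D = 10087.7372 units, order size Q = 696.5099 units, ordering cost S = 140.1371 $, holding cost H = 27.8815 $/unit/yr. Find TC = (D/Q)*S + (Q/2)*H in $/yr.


Ordering cost = D*S/Q = 2029.6427
Holding cost = Q*H/2 = 9709.8704
TC = 2029.6427 + 9709.8704 = 11739.5131

11739.5131 $/yr


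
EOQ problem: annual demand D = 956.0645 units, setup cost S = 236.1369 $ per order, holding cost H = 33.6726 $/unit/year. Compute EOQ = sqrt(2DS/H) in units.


2*D*S = 2 * 956.0645 * 236.1369 = 451524.2145
2*D*S/H = 13409.2471
EOQ = sqrt(13409.2471) = 115.7983

115.7983 units


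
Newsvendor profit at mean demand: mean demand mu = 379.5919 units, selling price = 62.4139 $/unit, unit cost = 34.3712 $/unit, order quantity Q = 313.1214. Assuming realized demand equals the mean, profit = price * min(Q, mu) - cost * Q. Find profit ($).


Sales at mu = min(313.1214, 379.5919) = 313.1214
Revenue = 62.4139 * 313.1214 = 19543.1277
Total cost = 34.3712 * 313.1214 = 10762.3583
Profit = 19543.1277 - 10762.3583 = 8780.7695

8780.7695 $


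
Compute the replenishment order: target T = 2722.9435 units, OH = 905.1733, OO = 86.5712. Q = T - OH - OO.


Inventory position = OH + OO = 905.1733 + 86.5712 = 991.7445
Q = 2722.9435 - 991.7445 = 1731.1990

1731.1990 units


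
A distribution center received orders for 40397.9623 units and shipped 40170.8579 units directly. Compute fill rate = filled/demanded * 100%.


FR = 40170.8579 / 40397.9623 * 100 = 99.4378

99.4378%


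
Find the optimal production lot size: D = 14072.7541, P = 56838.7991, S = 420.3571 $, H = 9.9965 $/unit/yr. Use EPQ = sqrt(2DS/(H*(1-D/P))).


1 - D/P = 1 - 0.2476 = 0.7524
H*(1-D/P) = 7.5215
2DS = 11831164.2050
EPQ = sqrt(1572987.6634) = 1254.1880

1254.1880 units


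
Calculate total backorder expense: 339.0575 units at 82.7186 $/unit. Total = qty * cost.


Total = 339.0575 * 82.7186 = 28046.3617

28046.3617 $


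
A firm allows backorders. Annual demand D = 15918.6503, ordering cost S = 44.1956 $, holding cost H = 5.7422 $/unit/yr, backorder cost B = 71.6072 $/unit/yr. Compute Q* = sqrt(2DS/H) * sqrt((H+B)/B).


sqrt(2DS/H) = 495.0151
sqrt((H+B)/B) = 1.0393
Q* = 495.0151 * 1.0393 = 514.4801

514.4801 units


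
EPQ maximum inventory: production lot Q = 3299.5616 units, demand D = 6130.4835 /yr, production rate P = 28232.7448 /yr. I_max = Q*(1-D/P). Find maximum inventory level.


D/P = 0.2171
1 - D/P = 0.7829
I_max = 3299.5616 * 0.7829 = 2583.0918

2583.0918 units


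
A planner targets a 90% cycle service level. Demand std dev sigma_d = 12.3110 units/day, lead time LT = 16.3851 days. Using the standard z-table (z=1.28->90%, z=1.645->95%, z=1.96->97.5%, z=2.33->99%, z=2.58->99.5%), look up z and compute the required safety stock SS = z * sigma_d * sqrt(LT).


From the table, SL = 90% corresponds to z = 1.28
sqrt(LT) = sqrt(16.3851) = 4.0479
SS = 1.28 * 12.3110 * 4.0479 = 63.7864

63.7864 units


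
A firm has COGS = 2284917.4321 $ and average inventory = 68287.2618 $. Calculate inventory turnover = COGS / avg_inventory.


Turnover = 2284917.4321 / 68287.2618 = 33.4604

33.4604


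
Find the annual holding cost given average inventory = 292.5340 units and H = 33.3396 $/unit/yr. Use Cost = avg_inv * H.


Cost = 292.5340 * 33.3396 = 9752.9665

9752.9665 $/yr


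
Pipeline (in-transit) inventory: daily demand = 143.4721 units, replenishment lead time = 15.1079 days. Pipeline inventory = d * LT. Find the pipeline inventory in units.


Pipeline = 143.4721 * 15.1079 = 2167.5621

2167.5621 units


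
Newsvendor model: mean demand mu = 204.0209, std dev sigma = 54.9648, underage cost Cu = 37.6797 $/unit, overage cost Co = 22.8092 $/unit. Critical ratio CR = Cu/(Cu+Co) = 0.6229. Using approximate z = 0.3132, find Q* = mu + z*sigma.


CR = Cu/(Cu+Co) = 37.6797/(37.6797+22.8092) = 0.6229
z = 0.3132
Q* = 204.0209 + 0.3132 * 54.9648 = 221.2359

221.2359 units


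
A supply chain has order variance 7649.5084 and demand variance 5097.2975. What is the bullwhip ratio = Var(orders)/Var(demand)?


BW = 7649.5084 / 5097.2975 = 1.5007

1.5007


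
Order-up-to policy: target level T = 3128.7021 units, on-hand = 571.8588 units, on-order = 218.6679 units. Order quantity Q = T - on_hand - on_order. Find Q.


Inventory position = OH + OO = 571.8588 + 218.6679 = 790.5267
Q = 3128.7021 - 790.5267 = 2338.1754

2338.1754 units


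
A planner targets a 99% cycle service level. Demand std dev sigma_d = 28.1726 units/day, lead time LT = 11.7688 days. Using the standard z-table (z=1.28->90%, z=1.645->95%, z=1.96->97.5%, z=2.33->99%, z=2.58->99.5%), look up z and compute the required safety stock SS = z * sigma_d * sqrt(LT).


From the table, SL = 99% corresponds to z = 2.33
sqrt(LT) = sqrt(11.7688) = 3.4306
SS = 2.33 * 28.1726 * 3.4306 = 225.1899

225.1899 units


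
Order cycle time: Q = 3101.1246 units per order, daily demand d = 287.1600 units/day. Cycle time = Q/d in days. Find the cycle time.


Cycle = 3101.1246 / 287.1600 = 10.7993

10.7993 days


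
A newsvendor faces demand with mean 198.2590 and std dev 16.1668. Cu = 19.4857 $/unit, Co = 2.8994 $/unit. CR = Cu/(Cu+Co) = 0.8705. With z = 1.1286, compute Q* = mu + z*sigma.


CR = Cu/(Cu+Co) = 19.4857/(19.4857+2.8994) = 0.8705
z = 1.1286
Q* = 198.2590 + 1.1286 * 16.1668 = 216.5049

216.5049 units


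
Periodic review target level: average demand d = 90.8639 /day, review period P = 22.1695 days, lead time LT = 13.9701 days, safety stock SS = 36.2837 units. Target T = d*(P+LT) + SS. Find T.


P + LT = 36.1396
d*(P+LT) = 90.8639 * 36.1396 = 3283.7850
T = 3283.7850 + 36.2837 = 3320.0687

3320.0687 units


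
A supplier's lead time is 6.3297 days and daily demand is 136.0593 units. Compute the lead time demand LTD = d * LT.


LTD = 136.0593 * 6.3297 = 861.2146

861.2146 units


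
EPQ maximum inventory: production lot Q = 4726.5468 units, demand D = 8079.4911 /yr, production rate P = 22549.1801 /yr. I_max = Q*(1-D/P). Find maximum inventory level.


D/P = 0.3583
1 - D/P = 0.6417
I_max = 4726.5468 * 0.6417 = 3033.0000

3033.0000 units


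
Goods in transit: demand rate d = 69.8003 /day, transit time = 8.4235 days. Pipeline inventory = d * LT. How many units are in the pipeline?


Pipeline = 69.8003 * 8.4235 = 587.9628

587.9628 units


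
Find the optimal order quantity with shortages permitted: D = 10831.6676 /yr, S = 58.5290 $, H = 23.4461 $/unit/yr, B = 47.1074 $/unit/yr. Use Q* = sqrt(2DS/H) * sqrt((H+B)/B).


sqrt(2DS/H) = 232.5482
sqrt((H+B)/B) = 1.2238
Q* = 232.5482 * 1.2238 = 284.5952

284.5952 units


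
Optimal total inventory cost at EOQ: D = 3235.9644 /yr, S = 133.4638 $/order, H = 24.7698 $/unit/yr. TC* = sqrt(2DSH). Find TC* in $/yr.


2*D*S*H = 21395365.8323
TC* = sqrt(21395365.8323) = 4625.5125

4625.5125 $/yr


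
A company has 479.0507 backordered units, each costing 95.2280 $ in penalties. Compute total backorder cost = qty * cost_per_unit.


Total = 479.0507 * 95.2280 = 45619.0401

45619.0401 $


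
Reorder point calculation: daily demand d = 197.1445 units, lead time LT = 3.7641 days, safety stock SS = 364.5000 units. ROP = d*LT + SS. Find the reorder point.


d*LT = 197.1445 * 3.7641 = 742.0716
ROP = 742.0716 + 364.5000 = 1106.5716

1106.5716 units


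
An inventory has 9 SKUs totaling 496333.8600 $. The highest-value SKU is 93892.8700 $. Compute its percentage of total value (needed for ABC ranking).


Top item = 93892.8700
Total = 496333.8600
Percentage = 93892.8700 / 496333.8600 * 100 = 18.9173

18.9173%


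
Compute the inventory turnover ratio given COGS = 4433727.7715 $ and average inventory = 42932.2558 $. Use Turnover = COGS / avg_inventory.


Turnover = 4433727.7715 / 42932.2558 = 103.2726

103.2726


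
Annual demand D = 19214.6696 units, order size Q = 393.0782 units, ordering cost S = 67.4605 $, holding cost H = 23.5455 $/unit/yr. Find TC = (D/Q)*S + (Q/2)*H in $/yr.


Ordering cost = D*S/Q = 3297.6421
Holding cost = Q*H/2 = 4627.6114
TC = 3297.6421 + 4627.6114 = 7925.2535

7925.2535 $/yr


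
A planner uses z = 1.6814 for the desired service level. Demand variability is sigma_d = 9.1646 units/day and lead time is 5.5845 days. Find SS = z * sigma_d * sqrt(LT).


sqrt(LT) = sqrt(5.5845) = 2.3632
SS = 1.6814 * 9.1646 * 2.3632 = 36.4147

36.4147 units


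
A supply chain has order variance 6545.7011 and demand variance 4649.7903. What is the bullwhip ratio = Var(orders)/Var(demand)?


BW = 6545.7011 / 4649.7903 = 1.4077

1.4077


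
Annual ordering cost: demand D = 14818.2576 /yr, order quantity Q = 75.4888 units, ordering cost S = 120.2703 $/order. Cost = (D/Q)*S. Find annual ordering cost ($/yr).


Number of orders = D/Q = 196.2974
Cost = 196.2974 * 120.2703 = 23608.7511

23608.7511 $/yr


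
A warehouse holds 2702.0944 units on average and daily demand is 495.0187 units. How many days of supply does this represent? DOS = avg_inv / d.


DOS = 2702.0944 / 495.0187 = 5.4586

5.4586 days


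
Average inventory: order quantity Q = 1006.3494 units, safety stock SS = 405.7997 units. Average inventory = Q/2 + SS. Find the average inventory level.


Q/2 = 503.1747
Avg = 503.1747 + 405.7997 = 908.9744

908.9744 units


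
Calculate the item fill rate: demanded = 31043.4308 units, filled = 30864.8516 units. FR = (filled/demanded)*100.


FR = 30864.8516 / 31043.4308 * 100 = 99.4247

99.4247%


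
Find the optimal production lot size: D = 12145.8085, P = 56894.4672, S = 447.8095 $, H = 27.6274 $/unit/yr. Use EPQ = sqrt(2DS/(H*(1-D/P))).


1 - D/P = 1 - 0.2135 = 0.7865
H*(1-D/P) = 21.7295
2DS = 10878016.8630
EPQ = sqrt(500610.2350) = 707.5382

707.5382 units


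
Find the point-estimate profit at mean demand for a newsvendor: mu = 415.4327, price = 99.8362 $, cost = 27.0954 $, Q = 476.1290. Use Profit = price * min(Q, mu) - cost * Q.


Sales at mu = min(476.1290, 415.4327) = 415.4327
Revenue = 99.8362 * 415.4327 = 41475.2221
Total cost = 27.0954 * 476.1290 = 12900.9057
Profit = 41475.2221 - 12900.9057 = 28574.3164

28574.3164 $


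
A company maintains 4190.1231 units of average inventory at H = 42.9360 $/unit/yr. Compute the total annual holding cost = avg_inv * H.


Cost = 4190.1231 * 42.9360 = 179907.1254

179907.1254 $/yr


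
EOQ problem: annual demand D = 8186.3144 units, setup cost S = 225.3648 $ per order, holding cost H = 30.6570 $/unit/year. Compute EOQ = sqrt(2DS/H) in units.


2*D*S = 2 * 8186.3144 * 225.3648 = 3689814.2150
2*D*S/H = 120357.9677
EOQ = sqrt(120357.9677) = 346.9265

346.9265 units


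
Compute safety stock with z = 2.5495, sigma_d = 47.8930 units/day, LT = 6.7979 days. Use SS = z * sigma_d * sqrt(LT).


sqrt(LT) = sqrt(6.7979) = 2.6073
SS = 2.5495 * 47.8930 * 2.6073 = 318.3570

318.3570 units


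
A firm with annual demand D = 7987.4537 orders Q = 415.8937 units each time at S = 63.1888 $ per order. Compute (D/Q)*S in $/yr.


Number of orders = D/Q = 19.2055
Cost = 19.2055 * 63.1888 = 1213.5736

1213.5736 $/yr


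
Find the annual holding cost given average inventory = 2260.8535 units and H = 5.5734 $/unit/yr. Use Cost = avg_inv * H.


Cost = 2260.8535 * 5.5734 = 12600.6409

12600.6409 $/yr


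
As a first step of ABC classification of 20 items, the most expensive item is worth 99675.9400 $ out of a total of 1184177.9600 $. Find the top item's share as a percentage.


Top item = 99675.9400
Total = 1184177.9600
Percentage = 99675.9400 / 1184177.9600 * 100 = 8.4173

8.4173%


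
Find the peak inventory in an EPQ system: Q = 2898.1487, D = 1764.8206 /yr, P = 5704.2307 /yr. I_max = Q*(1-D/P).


D/P = 0.3094
1 - D/P = 0.6906
I_max = 2898.1487 * 0.6906 = 2001.4962

2001.4962 units


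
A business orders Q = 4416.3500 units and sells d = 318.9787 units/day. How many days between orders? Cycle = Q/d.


Cycle = 4416.3500 / 318.9787 = 13.8453

13.8453 days


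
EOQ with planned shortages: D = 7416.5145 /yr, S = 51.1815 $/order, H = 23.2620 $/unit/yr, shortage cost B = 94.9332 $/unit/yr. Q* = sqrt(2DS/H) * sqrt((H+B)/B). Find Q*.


sqrt(2DS/H) = 180.6541
sqrt((H+B)/B) = 1.1158
Q* = 180.6541 * 1.1158 = 201.5760

201.5760 units


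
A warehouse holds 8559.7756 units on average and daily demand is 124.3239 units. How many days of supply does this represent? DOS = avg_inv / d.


DOS = 8559.7756 / 124.3239 = 68.8506

68.8506 days


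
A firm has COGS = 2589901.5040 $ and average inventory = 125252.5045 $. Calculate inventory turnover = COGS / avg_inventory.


Turnover = 2589901.5040 / 125252.5045 = 20.6774

20.6774


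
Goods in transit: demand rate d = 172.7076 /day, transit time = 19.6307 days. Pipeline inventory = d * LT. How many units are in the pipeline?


Pipeline = 172.7076 * 19.6307 = 3390.3711

3390.3711 units


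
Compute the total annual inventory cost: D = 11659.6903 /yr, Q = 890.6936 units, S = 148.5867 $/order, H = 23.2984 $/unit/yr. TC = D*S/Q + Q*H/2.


Ordering cost = D*S/Q = 1945.0852
Holding cost = Q*H/2 = 10375.8679
TC = 1945.0852 + 10375.8679 = 12320.9530

12320.9530 $/yr


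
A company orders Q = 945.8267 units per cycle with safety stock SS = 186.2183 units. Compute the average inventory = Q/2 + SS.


Q/2 = 472.9133
Avg = 472.9133 + 186.2183 = 659.1317

659.1317 units


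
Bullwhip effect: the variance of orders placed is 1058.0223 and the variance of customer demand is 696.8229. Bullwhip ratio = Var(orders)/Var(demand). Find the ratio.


BW = 1058.0223 / 696.8229 = 1.5184

1.5184


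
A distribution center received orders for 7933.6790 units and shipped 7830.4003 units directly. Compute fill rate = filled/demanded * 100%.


FR = 7830.4003 / 7933.6790 * 100 = 98.6982

98.6982%


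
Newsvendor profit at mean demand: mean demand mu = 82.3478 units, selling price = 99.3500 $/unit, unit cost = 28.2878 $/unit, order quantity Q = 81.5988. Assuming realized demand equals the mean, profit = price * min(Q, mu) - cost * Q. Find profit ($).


Sales at mu = min(81.5988, 82.3478) = 81.5988
Revenue = 99.3500 * 81.5988 = 8106.8408
Total cost = 28.2878 * 81.5988 = 2308.2505
Profit = 8106.8408 - 2308.2505 = 5798.5902

5798.5902 $


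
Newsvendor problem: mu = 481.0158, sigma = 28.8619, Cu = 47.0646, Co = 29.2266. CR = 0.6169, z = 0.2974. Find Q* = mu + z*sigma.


CR = Cu/(Cu+Co) = 47.0646/(47.0646+29.2266) = 0.6169
z = 0.2974
Q* = 481.0158 + 0.2974 * 28.8619 = 489.5993

489.5993 units


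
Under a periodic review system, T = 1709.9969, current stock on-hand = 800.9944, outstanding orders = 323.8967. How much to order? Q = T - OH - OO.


Inventory position = OH + OO = 800.9944 + 323.8967 = 1124.8911
Q = 1709.9969 - 1124.8911 = 585.1058

585.1058 units


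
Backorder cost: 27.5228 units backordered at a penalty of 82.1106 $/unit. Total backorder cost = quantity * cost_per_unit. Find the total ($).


Total = 27.5228 * 82.1106 = 2259.9136

2259.9136 $


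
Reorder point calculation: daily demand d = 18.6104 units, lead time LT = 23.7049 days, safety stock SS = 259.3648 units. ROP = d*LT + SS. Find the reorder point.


d*LT = 18.6104 * 23.7049 = 441.1577
ROP = 441.1577 + 259.3648 = 700.5225

700.5225 units


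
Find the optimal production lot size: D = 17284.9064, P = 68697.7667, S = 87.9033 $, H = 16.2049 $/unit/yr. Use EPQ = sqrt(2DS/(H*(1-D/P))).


1 - D/P = 1 - 0.2516 = 0.7484
H*(1-D/P) = 12.1276
2DS = 3038800.6255
EPQ = sqrt(250568.6335) = 500.5683

500.5683 units


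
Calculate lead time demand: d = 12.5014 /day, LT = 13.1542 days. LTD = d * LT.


LTD = 12.5014 * 13.1542 = 164.4459

164.4459 units


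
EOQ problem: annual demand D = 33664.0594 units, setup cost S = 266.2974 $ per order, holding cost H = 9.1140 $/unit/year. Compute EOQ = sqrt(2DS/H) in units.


2*D*S = 2 * 33664.0594 * 266.2974 = 17929302.9833
2*D*S/H = 1967226.5727
EOQ = sqrt(1967226.5727) = 1402.5785

1402.5785 units


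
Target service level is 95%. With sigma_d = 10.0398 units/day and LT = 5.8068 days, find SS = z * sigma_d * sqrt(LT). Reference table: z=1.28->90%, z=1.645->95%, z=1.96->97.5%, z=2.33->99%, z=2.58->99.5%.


From the table, SL = 95% corresponds to z = 1.645
sqrt(LT) = sqrt(5.8068) = 2.4097
SS = 1.645 * 10.0398 * 2.4097 = 39.7978

39.7978 units


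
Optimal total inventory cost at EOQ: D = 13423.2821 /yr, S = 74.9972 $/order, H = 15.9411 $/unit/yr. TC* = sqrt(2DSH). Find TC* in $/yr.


2*D*S*H = 32096084.0441
TC* = sqrt(32096084.0441) = 5665.3406

5665.3406 $/yr


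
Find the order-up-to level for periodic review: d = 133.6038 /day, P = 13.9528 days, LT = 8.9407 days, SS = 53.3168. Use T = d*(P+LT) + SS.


P + LT = 22.8935
d*(P+LT) = 133.6038 * 22.8935 = 3058.6586
T = 3058.6586 + 53.3168 = 3111.9754

3111.9754 units


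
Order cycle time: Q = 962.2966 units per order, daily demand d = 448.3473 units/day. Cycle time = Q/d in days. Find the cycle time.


Cycle = 962.2966 / 448.3473 = 2.1463

2.1463 days


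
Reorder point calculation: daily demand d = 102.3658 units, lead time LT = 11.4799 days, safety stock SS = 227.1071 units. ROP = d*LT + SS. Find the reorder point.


d*LT = 102.3658 * 11.4799 = 1175.1491
ROP = 1175.1491 + 227.1071 = 1402.2562

1402.2562 units


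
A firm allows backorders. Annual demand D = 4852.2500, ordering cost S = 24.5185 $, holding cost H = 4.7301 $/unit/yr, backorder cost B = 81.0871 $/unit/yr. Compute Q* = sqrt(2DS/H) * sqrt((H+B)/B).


sqrt(2DS/H) = 224.2840
sqrt((H+B)/B) = 1.0288
Q* = 224.2840 * 1.0288 = 230.7330

230.7330 units


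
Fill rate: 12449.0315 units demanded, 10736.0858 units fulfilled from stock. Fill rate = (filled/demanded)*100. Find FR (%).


FR = 10736.0858 / 12449.0315 * 100 = 86.2403

86.2403%


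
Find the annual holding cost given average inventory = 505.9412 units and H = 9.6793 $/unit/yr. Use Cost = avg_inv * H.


Cost = 505.9412 * 9.6793 = 4897.1567

4897.1567 $/yr


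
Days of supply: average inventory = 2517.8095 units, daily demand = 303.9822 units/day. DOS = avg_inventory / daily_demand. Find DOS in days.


DOS = 2517.8095 / 303.9822 = 8.2828

8.2828 days


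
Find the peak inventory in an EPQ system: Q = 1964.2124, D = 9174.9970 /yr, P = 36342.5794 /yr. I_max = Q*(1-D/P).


D/P = 0.2525
1 - D/P = 0.7475
I_max = 1964.2124 * 0.7475 = 1468.3301

1468.3301 units


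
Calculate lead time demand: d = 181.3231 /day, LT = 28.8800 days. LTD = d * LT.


LTD = 181.3231 * 28.8800 = 5236.6111

5236.6111 units


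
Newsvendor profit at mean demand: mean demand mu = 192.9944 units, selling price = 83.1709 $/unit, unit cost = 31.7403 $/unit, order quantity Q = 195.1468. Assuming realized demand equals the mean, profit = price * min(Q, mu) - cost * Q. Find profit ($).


Sales at mu = min(195.1468, 192.9944) = 192.9944
Revenue = 83.1709 * 192.9944 = 16051.5179
Total cost = 31.7403 * 195.1468 = 6194.0180
Profit = 16051.5179 - 6194.0180 = 9857.5000

9857.5000 $


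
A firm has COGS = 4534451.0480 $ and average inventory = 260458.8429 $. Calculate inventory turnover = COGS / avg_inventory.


Turnover = 4534451.0480 / 260458.8429 = 17.4095

17.4095


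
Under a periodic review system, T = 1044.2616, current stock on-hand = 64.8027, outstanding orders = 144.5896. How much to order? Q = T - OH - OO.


Inventory position = OH + OO = 64.8027 + 144.5896 = 209.3923
Q = 1044.2616 - 209.3923 = 834.8693

834.8693 units


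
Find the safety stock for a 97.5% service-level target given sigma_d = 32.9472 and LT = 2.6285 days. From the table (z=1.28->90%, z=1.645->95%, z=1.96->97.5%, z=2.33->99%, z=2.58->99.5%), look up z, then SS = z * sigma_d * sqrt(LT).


From the table, SL = 97.5% corresponds to z = 1.96
sqrt(LT) = sqrt(2.6285) = 1.6213
SS = 1.96 * 32.9472 * 1.6213 = 104.6956

104.6956 units


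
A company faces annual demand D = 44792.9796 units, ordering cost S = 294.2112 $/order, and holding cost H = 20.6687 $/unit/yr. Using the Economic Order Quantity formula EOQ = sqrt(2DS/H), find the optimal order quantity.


2*D*S = 2 * 44792.9796 * 294.2112 = 26357192.5594
2*D*S/H = 1275222.5616
EOQ = sqrt(1275222.5616) = 1129.2575

1129.2575 units


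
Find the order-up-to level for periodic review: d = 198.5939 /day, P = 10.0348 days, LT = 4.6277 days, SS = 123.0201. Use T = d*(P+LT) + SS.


P + LT = 14.6625
d*(P+LT) = 198.5939 * 14.6625 = 2911.8831
T = 2911.8831 + 123.0201 = 3034.9032

3034.9032 units


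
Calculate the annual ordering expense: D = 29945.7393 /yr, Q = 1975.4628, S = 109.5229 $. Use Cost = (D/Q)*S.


Number of orders = D/Q = 15.1588
Cost = 15.1588 * 109.5229 = 1660.2409

1660.2409 $/yr


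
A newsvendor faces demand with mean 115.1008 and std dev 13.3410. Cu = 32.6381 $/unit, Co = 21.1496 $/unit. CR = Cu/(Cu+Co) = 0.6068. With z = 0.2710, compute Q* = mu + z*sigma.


CR = Cu/(Cu+Co) = 32.6381/(32.6381+21.1496) = 0.6068
z = 0.2710
Q* = 115.1008 + 0.2710 * 13.3410 = 118.7162

118.7162 units


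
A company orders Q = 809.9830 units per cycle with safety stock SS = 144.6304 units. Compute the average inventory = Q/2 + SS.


Q/2 = 404.9915
Avg = 404.9915 + 144.6304 = 549.6219

549.6219 units


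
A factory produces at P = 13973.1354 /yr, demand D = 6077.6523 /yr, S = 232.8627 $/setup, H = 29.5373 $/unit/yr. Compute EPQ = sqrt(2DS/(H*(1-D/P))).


1 - D/P = 1 - 0.4350 = 0.5650
H*(1-D/P) = 16.6900
2DS = 2830517.0485
EPQ = sqrt(169593.8659) = 411.8178

411.8178 units


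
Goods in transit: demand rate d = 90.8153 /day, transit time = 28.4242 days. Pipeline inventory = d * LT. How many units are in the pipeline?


Pipeline = 90.8153 * 28.4242 = 2581.3523

2581.3523 units


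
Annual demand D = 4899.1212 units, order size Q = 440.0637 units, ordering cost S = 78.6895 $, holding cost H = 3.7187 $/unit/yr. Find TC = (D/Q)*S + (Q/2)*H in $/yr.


Ordering cost = D*S/Q = 876.0309
Holding cost = Q*H/2 = 818.2324
TC = 876.0309 + 818.2324 = 1694.2633

1694.2633 $/yr


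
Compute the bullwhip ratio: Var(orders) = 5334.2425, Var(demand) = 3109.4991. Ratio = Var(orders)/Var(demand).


BW = 5334.2425 / 3109.4991 = 1.7155

1.7155


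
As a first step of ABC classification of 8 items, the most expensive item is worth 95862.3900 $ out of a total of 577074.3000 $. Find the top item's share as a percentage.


Top item = 95862.3900
Total = 577074.3000
Percentage = 95862.3900 / 577074.3000 * 100 = 16.6118

16.6118%


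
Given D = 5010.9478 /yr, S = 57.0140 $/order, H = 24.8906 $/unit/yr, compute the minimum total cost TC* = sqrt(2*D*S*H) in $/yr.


2*D*S*H = 14222199.0073
TC* = sqrt(14222199.0073) = 3771.2331

3771.2331 $/yr


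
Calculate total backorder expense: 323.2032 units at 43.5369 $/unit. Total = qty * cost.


Total = 323.2032 * 43.5369 = 14071.2654

14071.2654 $


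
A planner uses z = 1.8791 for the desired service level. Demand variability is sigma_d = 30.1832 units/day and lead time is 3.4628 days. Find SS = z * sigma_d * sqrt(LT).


sqrt(LT) = sqrt(3.4628) = 1.8609
SS = 1.8791 * 30.1832 * 1.8609 = 105.5429

105.5429 units


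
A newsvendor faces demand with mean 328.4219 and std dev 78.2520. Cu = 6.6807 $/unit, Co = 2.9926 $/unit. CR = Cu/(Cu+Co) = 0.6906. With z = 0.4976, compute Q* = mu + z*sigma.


CR = Cu/(Cu+Co) = 6.6807/(6.6807+2.9926) = 0.6906
z = 0.4976
Q* = 328.4219 + 0.4976 * 78.2520 = 367.3601

367.3601 units


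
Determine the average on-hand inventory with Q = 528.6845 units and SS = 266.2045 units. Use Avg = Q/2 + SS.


Q/2 = 264.3422
Avg = 264.3422 + 266.2045 = 530.5467

530.5467 units


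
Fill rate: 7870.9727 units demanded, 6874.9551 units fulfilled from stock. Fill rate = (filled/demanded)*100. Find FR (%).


FR = 6874.9551 / 7870.9727 * 100 = 87.3457

87.3457%


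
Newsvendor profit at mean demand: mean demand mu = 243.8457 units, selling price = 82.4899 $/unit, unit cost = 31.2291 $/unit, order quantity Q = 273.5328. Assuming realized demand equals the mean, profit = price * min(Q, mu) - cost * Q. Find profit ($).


Sales at mu = min(273.5328, 243.8457) = 243.8457
Revenue = 82.4899 * 243.8457 = 20114.8074
Total cost = 31.2291 * 273.5328 = 8542.1832
Profit = 20114.8074 - 8542.1832 = 11572.6242

11572.6242 $


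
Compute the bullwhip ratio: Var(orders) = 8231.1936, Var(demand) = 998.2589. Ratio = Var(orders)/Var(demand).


BW = 8231.1936 / 998.2589 = 8.2455

8.2455


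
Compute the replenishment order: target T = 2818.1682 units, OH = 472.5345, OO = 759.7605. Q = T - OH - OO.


Inventory position = OH + OO = 472.5345 + 759.7605 = 1232.2950
Q = 2818.1682 - 1232.2950 = 1585.8732

1585.8732 units


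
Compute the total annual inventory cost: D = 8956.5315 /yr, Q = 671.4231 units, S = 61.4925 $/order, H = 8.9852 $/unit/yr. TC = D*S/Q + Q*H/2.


Ordering cost = D*S/Q = 820.2868
Holding cost = Q*H/2 = 3016.4354
TC = 820.2868 + 3016.4354 = 3836.7222

3836.7222 $/yr


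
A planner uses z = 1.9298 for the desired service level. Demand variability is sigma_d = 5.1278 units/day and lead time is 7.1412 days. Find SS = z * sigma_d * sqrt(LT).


sqrt(LT) = sqrt(7.1412) = 2.6723
SS = 1.9298 * 5.1278 * 2.6723 = 26.4441

26.4441 units


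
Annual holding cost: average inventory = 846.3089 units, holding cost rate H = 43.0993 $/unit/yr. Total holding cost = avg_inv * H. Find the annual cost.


Cost = 846.3089 * 43.0993 = 36475.3212

36475.3212 $/yr


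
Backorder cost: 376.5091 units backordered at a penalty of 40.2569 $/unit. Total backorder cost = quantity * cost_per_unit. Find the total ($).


Total = 376.5091 * 40.2569 = 15157.0892

15157.0892 $


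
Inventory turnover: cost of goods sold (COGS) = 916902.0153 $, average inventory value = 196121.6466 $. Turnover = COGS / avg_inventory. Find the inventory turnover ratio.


Turnover = 916902.0153 / 196121.6466 = 4.6752

4.6752


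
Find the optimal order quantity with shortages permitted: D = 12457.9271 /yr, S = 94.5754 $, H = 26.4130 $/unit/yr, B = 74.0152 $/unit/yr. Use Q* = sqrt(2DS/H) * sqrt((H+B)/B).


sqrt(2DS/H) = 298.6882
sqrt((H+B)/B) = 1.1648
Q* = 298.6882 * 1.1648 = 347.9249

347.9249 units


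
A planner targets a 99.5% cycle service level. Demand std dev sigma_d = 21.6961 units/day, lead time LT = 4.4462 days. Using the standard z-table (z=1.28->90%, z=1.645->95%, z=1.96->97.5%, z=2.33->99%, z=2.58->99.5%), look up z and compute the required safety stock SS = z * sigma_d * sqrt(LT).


From the table, SL = 99.5% corresponds to z = 2.58
sqrt(LT) = sqrt(4.4462) = 2.1086
SS = 2.58 * 21.6961 * 2.1086 = 118.0309

118.0309 units


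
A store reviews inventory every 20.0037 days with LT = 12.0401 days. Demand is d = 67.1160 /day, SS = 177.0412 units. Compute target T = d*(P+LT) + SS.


P + LT = 32.0438
d*(P+LT) = 67.1160 * 32.0438 = 2150.6517
T = 2150.6517 + 177.0412 = 2327.6929

2327.6929 units


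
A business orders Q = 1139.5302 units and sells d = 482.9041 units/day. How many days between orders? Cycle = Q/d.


Cycle = 1139.5302 / 482.9041 = 2.3597

2.3597 days


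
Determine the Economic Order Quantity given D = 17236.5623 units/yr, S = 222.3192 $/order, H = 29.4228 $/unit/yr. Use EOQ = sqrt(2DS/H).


2*D*S = 2 * 17236.5623 * 222.3192 = 7664037.4826
2*D*S/H = 260479.5425
EOQ = sqrt(260479.5425) = 510.3720

510.3720 units


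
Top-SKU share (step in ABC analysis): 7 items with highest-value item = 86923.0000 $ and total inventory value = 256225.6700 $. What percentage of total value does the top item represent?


Top item = 86923.0000
Total = 256225.6700
Percentage = 86923.0000 / 256225.6700 * 100 = 33.9244

33.9244%


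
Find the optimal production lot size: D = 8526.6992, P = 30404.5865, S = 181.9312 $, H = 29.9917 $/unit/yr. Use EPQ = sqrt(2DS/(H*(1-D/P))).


1 - D/P = 1 - 0.2804 = 0.7196
H*(1-D/P) = 21.5808
2DS = 3102545.2350
EPQ = sqrt(143764.2025) = 379.1625

379.1625 units


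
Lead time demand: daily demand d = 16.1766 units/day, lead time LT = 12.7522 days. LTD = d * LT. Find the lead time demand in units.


LTD = 16.1766 * 12.7522 = 206.2872

206.2872 units
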